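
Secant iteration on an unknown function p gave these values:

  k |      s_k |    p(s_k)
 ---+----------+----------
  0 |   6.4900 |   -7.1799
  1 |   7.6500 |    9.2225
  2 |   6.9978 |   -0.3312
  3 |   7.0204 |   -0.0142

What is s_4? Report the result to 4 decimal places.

7.0214

s_4 = 7.0204 − (-0.0142)·(7.0204 − 6.9978) / (-0.0142 − (-0.3312))
   = 7.0204 − (-0.000321)/(0.317000) = 7.021412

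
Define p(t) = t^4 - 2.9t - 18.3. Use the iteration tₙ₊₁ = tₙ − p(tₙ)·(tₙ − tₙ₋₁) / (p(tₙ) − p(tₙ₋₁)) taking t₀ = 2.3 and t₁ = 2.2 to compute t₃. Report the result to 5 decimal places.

p(2.3) = 3.0141000, p(2.2) = -1.2544000
t₂ = 2.2000000 − (-1.2544000)·(2.2000000 − 2.3000000) / (-1.2544000 − 3.0141000) = 2.2000000 − (0.1254400)/(-4.2685000) = 2.2293874
p(2.2293874) = -0.0626529
t₃ = 2.2293874 − (-0.0626529)·(2.2293874 − 2.2000000) / (-0.0626529 − (-1.2544000)) = 2.2293874 − (-0.0018412)/(1.1917471) = 2.2309323

2.23093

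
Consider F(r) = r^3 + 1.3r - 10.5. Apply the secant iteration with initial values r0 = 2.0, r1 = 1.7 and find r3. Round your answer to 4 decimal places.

F(2.0) = 0.100000, F(1.7) = -3.377000
r2 = 1.700000 − (-3.377000)·(1.700000 − 2.000000) / (-3.377000 − 0.100000) = 1.700000 − (1.013100)/(-3.477000) = 1.991372
F(1.991372) = -0.014308
r3 = 1.991372 − (-0.014308)·(1.991372 − 1.700000) / (-0.014308 − (-3.377000)) = 1.991372 − (-0.004169)/(3.362692) = 1.992612

1.9926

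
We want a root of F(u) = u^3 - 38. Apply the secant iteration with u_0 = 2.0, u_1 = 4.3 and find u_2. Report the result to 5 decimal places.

F(2.0) = -30.0000000, F(4.3) = 41.5070000
u_2 = 4.3000000 − 41.5070000·(4.3000000 − 2.0000000) / (41.5070000 − (-30.0000000)) = 4.3000000 − (95.4661000)/(71.5070000) = 2.9649405

2.96494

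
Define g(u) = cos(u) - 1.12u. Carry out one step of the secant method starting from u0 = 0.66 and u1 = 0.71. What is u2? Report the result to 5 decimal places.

0.68898

g(0.66) = 0.0507922, g(0.71) = -0.0368381
u2 = 0.7100000 − (-0.0368381)·(0.7100000 − 0.6600000) / (-0.0368381 − 0.0507922) = 0.7100000 − (-0.0018419)/(-0.0876304) = 0.6889810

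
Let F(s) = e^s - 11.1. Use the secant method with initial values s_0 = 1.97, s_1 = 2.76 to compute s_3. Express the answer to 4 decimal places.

2.3940

F(1.97) = -3.929324, F(2.76) = 4.699843
s_2 = 2.760000 − 4.699843·(2.760000 − 1.970000) / (4.699843 − (-3.929324)) = 2.760000 − (3.712876)/(8.629166) = 2.329729
F(2.329729) = -0.824838
s_3 = 2.329729 − (-0.824838)·(2.329729 − 2.760000) / (-0.824838 − 4.699843) = 2.329729 − (0.354904)/(-5.524681) = 2.393969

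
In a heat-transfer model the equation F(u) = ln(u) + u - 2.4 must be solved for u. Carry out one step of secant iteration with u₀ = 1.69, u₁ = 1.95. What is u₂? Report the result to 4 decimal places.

1.8095

F(1.69) = -0.185271, F(1.95) = 0.217829
u₂ = 1.950000 − 0.217829·(1.950000 − 1.690000) / (0.217829 − (-0.185271)) = 1.950000 − (0.056636)/(0.403101) = 1.809500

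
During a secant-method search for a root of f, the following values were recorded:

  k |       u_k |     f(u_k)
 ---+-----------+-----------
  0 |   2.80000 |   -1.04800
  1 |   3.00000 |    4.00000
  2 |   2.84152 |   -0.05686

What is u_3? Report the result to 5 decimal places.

u_3 = 2.84152 − (-0.05686)·(2.84152 − 3.00000) / (-0.05686 − 4.00000)
   = 2.84152 − (0.0090112)/(-4.0568600) = 2.8437412

2.84374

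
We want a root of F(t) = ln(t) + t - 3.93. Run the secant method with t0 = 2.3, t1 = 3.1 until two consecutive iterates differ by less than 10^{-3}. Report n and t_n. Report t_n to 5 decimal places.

n = 4, t_n = 2.87422

F(2.3) = -0.7970909, F(3.1) = 0.3014021
t2 = 3.1000000 − 0.3014021·(0.8000000)/(1.0984930) = 2.8804977;  |Δ| = 0.2195023
F(2.8804977) = 0.0084609
t3 = 2.8804977 − 0.0084609·(-0.2195023)/(-0.2929413) = 2.8741580;  |Δ| = 0.0063398
F(2.8741580) = -0.0000823
t4 = 2.8741580 − (-0.0000823)·(-0.0063398)/(-0.0085431) = 2.8742190;  |Δ| = 0.0000610
|t4 − t3| = 0.0000610 < 10^{-3}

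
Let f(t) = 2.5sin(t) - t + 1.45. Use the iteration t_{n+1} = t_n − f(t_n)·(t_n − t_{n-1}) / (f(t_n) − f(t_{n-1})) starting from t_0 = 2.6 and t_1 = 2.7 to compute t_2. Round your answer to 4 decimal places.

f(2.6) = 0.138753, f(2.7) = -0.181550
t_2 = 2.700000 − (-0.181550)·(2.700000 − 2.600000) / (-0.181550 − 0.138753) = 2.700000 − (-0.018155)/(-0.320304) = 2.643319

2.6433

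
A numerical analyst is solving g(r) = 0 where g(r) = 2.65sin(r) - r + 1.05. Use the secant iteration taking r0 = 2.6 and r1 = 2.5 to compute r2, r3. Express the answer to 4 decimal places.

g(2.6) = -0.183921, g(2.5) = 0.135951
r2 = 2.500000 − 0.135951·(2.500000 − 2.600000) / (0.135951 − (-0.183921)) = 2.500000 − (-0.013595)/(0.319873) = 2.542502
g(2.542502) = 0.001812
r3 = 2.542502 − 0.001812·(2.542502 − 2.500000) / (0.001812 − 0.135951) = 2.542502 − (0.000077)/(-0.134139) = 2.543076

2.5425, 2.5431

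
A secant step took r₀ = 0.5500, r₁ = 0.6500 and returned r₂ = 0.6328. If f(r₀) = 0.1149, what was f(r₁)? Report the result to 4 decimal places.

The secant line through (0.5500, 0.1149) and (0.6500, f(r₁)) crosses zero at r₂ = 0.6328.
So (0.5500, 0.1149), (0.6500, f(r₁)), (0.6328, 0) are collinear:
f(r₁) = 0.1149 · (0.6500 − 0.6328) / (0.5500 − 0.6328) = 0.1149 · (0.017200)/(-0.082800) = -0.023868

-0.0239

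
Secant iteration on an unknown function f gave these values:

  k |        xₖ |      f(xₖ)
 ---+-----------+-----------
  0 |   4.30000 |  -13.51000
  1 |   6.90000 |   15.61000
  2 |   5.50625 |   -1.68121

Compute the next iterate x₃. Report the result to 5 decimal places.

x₃ = 5.50625 − (-1.68121)·(5.50625 − 6.90000) / (-1.68121 − 15.61000)
   = 5.50625 − (2.3431864)/(-17.2912100) = 5.6417632

5.64176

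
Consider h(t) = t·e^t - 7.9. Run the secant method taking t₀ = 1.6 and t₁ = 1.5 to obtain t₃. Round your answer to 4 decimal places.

h(1.6) = 0.024852, h(1.5) = -1.177466
t₂ = 1.500000 − (-1.177466)·(1.500000 − 1.600000) / (-1.177466 − 0.024852) = 1.500000 − (0.117747)/(-1.202318) = 1.597933
h(1.597933) = -0.001729
t₃ = 1.597933 − (-0.001729)·(1.597933 − 1.500000) / (-0.001729 − (-1.177466)) = 1.597933 − (-0.000169)/(1.175738) = 1.598077

1.5981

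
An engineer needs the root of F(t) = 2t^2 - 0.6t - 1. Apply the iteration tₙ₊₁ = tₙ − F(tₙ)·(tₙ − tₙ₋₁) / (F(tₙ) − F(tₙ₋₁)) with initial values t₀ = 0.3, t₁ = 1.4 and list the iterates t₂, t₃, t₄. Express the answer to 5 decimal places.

0.65714, 0.80813, 0.88482

F(0.3) = -1.0000000, F(1.4) = 2.0800000
t₂ = 1.4000000 − 2.0800000·(1.4000000 − 0.3000000) / (2.0800000 − (-1.0000000)) = 1.4000000 − (2.2880000)/(3.0800000) = 0.6571429
F(0.6571429) = -0.5306122
t₃ = 0.6571429 − (-0.5306122)·(0.6571429 − 1.4000000) / (-0.5306122 − 2.0800000) = 0.6571429 − (0.3941691)/(-2.6106122) = 0.8081301
F(0.8081301) = -0.1787296
t₄ = 0.8081301 − (-0.1787296)·(0.8081301 − 0.6571429) / (-0.1787296 − (-0.5306122)) = 0.8081301 − (-0.0269859)/(0.3518827) = 0.8848201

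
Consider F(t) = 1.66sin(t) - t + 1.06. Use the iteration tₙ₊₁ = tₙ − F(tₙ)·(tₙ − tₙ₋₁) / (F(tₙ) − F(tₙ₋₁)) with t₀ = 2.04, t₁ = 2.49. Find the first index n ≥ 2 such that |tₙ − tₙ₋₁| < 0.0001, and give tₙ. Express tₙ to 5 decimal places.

F(2.04) = 0.5006016, F(2.49) = -0.4232872
t₂ = 2.4900000 − (-0.4232872)·(0.4500000)/(-0.9238887) = 2.2838288;  |Δ| = 0.2061712
F(2.2838288) = 0.0317648
t₃ = 2.2838288 − 0.0317648·(-0.2061712)/(0.4550520) = 2.2982206;  |Δ| = 0.0143917
F(2.2982206) = 0.0016162
t₄ = 2.2982206 − 0.0016162·(0.0143917)/(-0.0301486) = 2.2989921;  |Δ| = 0.0007715
F(2.2989921) = -0.0000073
t₅ = 2.2989921 − (-0.0000073)·(0.0007715)/(-0.0016235) = 2.2989886;  |Δ| = 0.0000035
|t₅ − t₄| = 0.0000035 < 0.0001

n = 5, tₙ = 2.29899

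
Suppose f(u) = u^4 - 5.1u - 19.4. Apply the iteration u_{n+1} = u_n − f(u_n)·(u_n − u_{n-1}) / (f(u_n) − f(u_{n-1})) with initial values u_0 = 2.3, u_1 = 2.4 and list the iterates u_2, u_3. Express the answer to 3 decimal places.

2.367, 2.369

f(2.3) = -3.14590, f(2.4) = 1.53760
u_2 = 2.40000 − 1.53760·(2.40000 − 2.30000) / (1.53760 − (-3.14590)) = 2.40000 − (0.15376)/(4.68350) = 2.36717
f(2.36717) = -0.07343
u_3 = 2.36717 − (-0.07343)·(2.36717 − 2.40000) / (-0.07343 − 1.53760) = 2.36717 − (0.00241)/(-1.61103) = 2.36867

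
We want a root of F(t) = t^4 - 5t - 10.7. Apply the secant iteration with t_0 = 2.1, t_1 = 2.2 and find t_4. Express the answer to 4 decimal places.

F(2.1) = -1.751900, F(2.2) = 1.725600
t_2 = 2.200000 − 1.725600·(2.200000 − 2.100000) / (1.725600 − (-1.751900)) = 2.200000 − (0.172560)/(3.477500) = 2.150378
F(2.150378) = -0.069348
t_3 = 2.150378 − (-0.069348)·(2.150378 − 2.200000) / (-0.069348 − 1.725600) = 2.150378 − (0.003441)/(-1.794948) = 2.152295
F(2.152295) = -0.002578
t_4 = 2.152295 − (-0.002578)·(2.152295 − 2.150378) / (-0.002578 − (-0.069348)) = 2.152295 − (-0.000005)/(0.066770) = 2.152369

2.1524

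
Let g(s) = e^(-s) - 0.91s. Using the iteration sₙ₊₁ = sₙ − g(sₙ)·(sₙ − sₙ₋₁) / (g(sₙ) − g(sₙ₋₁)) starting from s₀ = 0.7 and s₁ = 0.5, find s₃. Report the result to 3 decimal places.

0.602

g(0.7) = -0.14041, g(0.5) = 0.15153
s₂ = 0.50000 − 0.15153·(0.50000 − 0.70000) / (0.15153 − (-0.14041)) = 0.50000 − (-0.03031)/(0.29195) = 0.60381
g(0.60381) = -0.00274
s₃ = 0.60381 − (-0.00274)·(0.60381 − 0.50000) / (-0.00274 − 0.15153) = 0.60381 − (-0.00028)/(-0.15427) = 0.60196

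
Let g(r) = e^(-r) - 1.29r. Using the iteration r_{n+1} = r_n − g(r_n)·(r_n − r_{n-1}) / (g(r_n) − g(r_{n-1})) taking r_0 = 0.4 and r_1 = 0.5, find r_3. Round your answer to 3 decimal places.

g(0.4) = 0.15432, g(0.5) = -0.03847
r_2 = 0.50000 − (-0.03847)·(0.50000 − 0.40000) / (-0.03847 − 0.15432) = 0.50000 − (-0.00385)/(-0.19279) = 0.48005
g(0.48005) = -0.00050
r_3 = 0.48005 − (-0.00050)·(0.48005 − 0.50000) / (-0.00050 − (-0.03847)) = 0.48005 − (0.00001)/(0.03797) = 0.47978

0.480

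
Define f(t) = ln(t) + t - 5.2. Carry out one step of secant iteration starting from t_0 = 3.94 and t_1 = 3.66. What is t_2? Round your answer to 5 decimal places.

3.85199

f(3.94) = 0.1111807, f(3.66) = -0.2425369
t_2 = 3.6600000 − (-0.2425369)·(3.6600000 − 3.9400000) / (-0.2425369 − 0.1111807) = 3.6600000 − (0.0679103)/(-0.3537176) = 3.8519902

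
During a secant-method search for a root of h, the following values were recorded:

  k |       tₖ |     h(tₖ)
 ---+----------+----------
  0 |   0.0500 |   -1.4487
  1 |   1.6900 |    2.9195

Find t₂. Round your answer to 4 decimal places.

0.5939

t₂ = 1.6900 − 2.9195·(1.6900 − 0.0500) / (2.9195 − (-1.4487))
   = 1.6900 − (4.787980)/(4.368200) = 0.593901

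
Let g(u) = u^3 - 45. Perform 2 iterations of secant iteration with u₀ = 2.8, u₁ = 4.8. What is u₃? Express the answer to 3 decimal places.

3.488

g(2.8) = -23.04800, g(4.8) = 65.59200
u₂ = 4.80000 − 65.59200·(4.80000 − 2.80000) / (65.59200 − (-23.04800)) = 4.80000 − (131.18400)/(88.64000) = 3.32004
g(3.32004) = -8.40444
u₃ = 3.32004 − (-8.40444)·(3.32004 − 4.80000) / (-8.40444 − 65.59200) = 3.32004 − (12.43827)/(-73.99644) = 3.48813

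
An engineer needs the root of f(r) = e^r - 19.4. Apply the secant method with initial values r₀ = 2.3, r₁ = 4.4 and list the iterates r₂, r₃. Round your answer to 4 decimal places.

2.5769, 2.7436

f(2.3) = -9.425818, f(4.4) = 62.050869
r₂ = 4.400000 − 62.050869·(4.400000 − 2.300000) / (62.050869 − (-9.425818)) = 4.400000 − (130.306824)/(71.476686) = 2.576932
f(2.576932) = -6.243282
r₃ = 2.576932 − (-6.243282)·(2.576932 − 4.400000) / (-6.243282 − 62.050869) = 2.576932 − (11.381925)/(-68.294151) = 2.743593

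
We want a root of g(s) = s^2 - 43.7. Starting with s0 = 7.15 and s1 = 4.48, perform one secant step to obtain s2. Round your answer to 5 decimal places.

6.51178

g(7.15) = 7.4225000, g(4.48) = -23.6296000
s2 = 4.4800000 − (-23.6296000)·(4.4800000 − 7.1500000) / (-23.6296000 − 7.4225000) = 4.4800000 − (63.0910320)/(-31.0521000) = 6.5117799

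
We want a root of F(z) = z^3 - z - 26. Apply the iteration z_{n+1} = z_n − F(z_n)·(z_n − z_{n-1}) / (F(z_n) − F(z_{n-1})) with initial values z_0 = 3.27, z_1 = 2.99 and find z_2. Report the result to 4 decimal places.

3.0695

F(3.27) = 5.695783, F(2.99) = -2.259101
z_2 = 2.990000 − (-2.259101)·(2.990000 − 3.270000) / (-2.259101 − 5.695783) = 2.990000 − (0.632548)/(-7.954884) = 3.069517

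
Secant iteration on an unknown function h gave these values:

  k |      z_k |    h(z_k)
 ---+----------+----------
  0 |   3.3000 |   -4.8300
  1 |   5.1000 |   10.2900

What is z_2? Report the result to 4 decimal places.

3.8750

z_2 = 5.1000 − 10.2900·(5.1000 − 3.3000) / (10.2900 − (-4.8300))
   = 5.1000 − (18.522000)/(15.120000) = 3.875000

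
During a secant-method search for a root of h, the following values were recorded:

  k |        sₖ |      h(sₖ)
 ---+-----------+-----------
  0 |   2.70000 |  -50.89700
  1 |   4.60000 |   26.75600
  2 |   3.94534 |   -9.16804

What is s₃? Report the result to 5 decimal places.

s₃ = 3.94534 − (-9.16804)·(3.94534 − 4.60000) / (-9.16804 − 26.75600)
   = 3.94534 − (6.0019491)/(-35.9240400) = 4.1124133

4.11241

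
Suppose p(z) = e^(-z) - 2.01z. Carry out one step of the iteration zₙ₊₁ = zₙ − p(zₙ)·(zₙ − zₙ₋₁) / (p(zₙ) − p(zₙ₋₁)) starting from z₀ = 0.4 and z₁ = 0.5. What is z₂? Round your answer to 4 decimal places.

0.3495

p(0.4) = -0.133680, p(0.5) = -0.398469
z₂ = 0.500000 − (-0.398469)·(0.500000 − 0.400000) / (-0.398469 − (-0.133680)) = 0.500000 − (-0.039847)/(-0.264789) = 0.349515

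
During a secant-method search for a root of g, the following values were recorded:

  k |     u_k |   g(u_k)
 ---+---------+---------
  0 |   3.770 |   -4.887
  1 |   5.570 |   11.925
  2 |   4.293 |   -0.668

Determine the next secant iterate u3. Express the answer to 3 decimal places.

u3 = 4.293 − (-0.668)·(4.293 − 5.570) / (-0.668 − 11.925)
   = 4.293 − (0.85304)/(-12.59300) = 4.36074

4.361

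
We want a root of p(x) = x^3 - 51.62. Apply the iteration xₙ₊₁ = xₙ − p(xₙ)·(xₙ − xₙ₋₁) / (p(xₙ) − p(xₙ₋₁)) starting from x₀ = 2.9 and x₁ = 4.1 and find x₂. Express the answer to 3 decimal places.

3.634

p(2.9) = -27.23100, p(4.1) = 17.30100
x₂ = 4.10000 − 17.30100·(4.10000 − 2.90000) / (17.30100 − (-27.23100)) = 4.10000 − (20.76120)/(44.53200) = 3.63379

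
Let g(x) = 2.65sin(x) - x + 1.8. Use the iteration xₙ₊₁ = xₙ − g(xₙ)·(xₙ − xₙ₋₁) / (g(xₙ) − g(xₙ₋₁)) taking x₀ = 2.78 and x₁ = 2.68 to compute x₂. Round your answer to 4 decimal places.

2.7676

g(2.78) = -0.042524, g(2.68) = 0.300243
x₂ = 2.680000 − 0.300243·(2.680000 − 2.780000) / (0.300243 − (-0.042524)) = 2.680000 − (-0.030024)/(0.342767) = 2.767594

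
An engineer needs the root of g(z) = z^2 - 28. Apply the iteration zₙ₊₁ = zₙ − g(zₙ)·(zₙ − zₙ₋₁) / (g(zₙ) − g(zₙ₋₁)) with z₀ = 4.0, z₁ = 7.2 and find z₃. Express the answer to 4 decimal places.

g(4.0) = -12.000000, g(7.2) = 23.840000
z₂ = 7.200000 − 23.840000·(7.200000 − 4.000000) / (23.840000 − (-12.000000)) = 7.200000 − (76.288000)/(35.840000) = 5.071429
g(5.071429) = -2.280612
z₃ = 5.071429 − (-2.280612)·(5.071429 − 7.200000) / (-2.280612 − 23.840000) = 5.071429 − (4.854446)/(-26.120612) = 5.257276

5.2573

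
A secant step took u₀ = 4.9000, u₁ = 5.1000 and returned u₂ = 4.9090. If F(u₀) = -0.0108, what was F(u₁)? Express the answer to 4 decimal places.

0.2292

The secant line through (4.9000, -0.0108) and (5.1000, F(u₁)) crosses zero at u₂ = 4.9090.
So (4.9000, -0.0108), (5.1000, F(u₁)), (4.9090, 0) are collinear:
F(u₁) = -0.0108 · (5.1000 − 4.9090) / (4.9000 − 4.9090) = -0.0108 · (0.191000)/(-0.009000) = 0.229200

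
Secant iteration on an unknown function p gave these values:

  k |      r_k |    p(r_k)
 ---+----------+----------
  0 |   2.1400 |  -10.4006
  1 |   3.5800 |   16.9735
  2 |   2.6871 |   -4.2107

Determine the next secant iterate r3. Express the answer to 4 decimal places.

2.8646

r3 = 2.6871 − (-4.2107)·(2.6871 − 3.5800) / (-4.2107 − 16.9735)
   = 2.6871 − (3.759734)/(-21.184200) = 2.864578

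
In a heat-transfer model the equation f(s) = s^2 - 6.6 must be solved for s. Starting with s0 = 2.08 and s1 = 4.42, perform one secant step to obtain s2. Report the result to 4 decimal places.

f(2.08) = -2.273600, f(4.42) = 12.936400
s2 = 4.420000 − 12.936400·(4.420000 − 2.080000) / (12.936400 − (-2.273600)) = 4.420000 − (30.271176)/(15.210000) = 2.429785

2.4298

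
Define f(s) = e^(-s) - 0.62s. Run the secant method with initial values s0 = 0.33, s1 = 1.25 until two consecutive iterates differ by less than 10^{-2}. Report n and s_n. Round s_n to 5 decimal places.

f(0.33) = 0.5143237, f(1.25) = -0.4884952
s2 = 1.2500000 − (-0.4884952)·(0.9200000)/(-1.0028189) = 0.8018477;  |Δ| = 0.4481523
f(0.8018477) = -0.0486461
s3 = 0.8018477 − (-0.0486461)·(-0.4481523)/(0.4398491) = 0.7522833;  |Δ| = 0.0495644
f(0.7522833) = 0.0048736
s4 = 0.7522833 − 0.0048736·(-0.0495644)/(0.0535197) = 0.7567967;  |Δ| = 0.0045134
|s4 − s3| = 0.0045134 < 10^{-2}

n = 4, s_n = 0.75680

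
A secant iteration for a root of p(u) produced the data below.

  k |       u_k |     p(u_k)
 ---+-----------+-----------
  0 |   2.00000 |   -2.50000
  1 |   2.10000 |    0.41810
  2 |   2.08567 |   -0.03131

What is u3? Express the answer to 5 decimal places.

u3 = 2.08567 − (-0.03131)·(2.08567 − 2.10000) / (-0.03131 − 0.41810)
   = 2.08567 − (0.0004487)/(-0.4494100) = 2.0866684

2.08667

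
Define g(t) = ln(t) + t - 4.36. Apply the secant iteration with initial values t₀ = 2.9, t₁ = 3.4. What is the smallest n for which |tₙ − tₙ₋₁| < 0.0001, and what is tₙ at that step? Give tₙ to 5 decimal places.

n = 4, tₙ = 3.19760

g(2.9) = -0.3952893, g(3.4) = 0.2637754
t₂ = 3.4000000 − 0.2637754·(0.5000000)/(0.6590647) = 3.1998865;  |Δ| = 0.2001135
g(3.1998865) = 0.0030019
t₃ = 3.1998865 − 0.0030019·(-0.2001135)/(-0.2607735) = 3.1975829;  |Δ| = 0.0023036
g(3.1975829) = -0.0000219
t₄ = 3.1975829 − (-0.0000219)·(-0.0023036)/(-0.0030238) = 3.1975996;  |Δ| = 0.0000167
|t₄ − t₃| = 0.0000167 < 0.0001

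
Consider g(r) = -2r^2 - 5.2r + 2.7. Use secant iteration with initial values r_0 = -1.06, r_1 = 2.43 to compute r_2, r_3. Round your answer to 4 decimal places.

g(-1.06) = 5.964800, g(2.43) = -21.745800
r_2 = 2.430000 − (-21.745800)·(2.430000 − (-1.060000)) / (-21.745800 − 5.964800) = 2.430000 − (-75.892842)/(-27.710600) = -0.308766
g(-0.308766) = 4.114909
r_3 = -0.308766 − 4.114909·(-0.308766 − 2.430000) / (4.114909 − (-21.745800)) = -0.308766 − (-11.269773)/(25.860709) = 0.127022

-0.3088, 0.1270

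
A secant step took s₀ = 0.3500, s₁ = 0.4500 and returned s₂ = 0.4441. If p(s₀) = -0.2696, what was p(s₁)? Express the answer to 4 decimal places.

0.0169

The secant line through (0.3500, -0.2696) and (0.4500, p(s₁)) crosses zero at s₂ = 0.4441.
So (0.3500, -0.2696), (0.4500, p(s₁)), (0.4441, 0) are collinear:
p(s₁) = -0.2696 · (0.4500 − 0.4441) / (0.3500 − 0.4441) = -0.2696 · (0.005900)/(-0.094100) = 0.016904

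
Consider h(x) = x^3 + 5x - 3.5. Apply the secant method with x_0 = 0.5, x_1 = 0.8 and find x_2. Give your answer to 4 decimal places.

0.6391

h(0.5) = -0.875000, h(0.8) = 1.012000
x_2 = 0.800000 − 1.012000·(0.800000 − 0.500000) / (1.012000 − (-0.875000)) = 0.800000 − (0.303600)/(1.887000) = 0.639110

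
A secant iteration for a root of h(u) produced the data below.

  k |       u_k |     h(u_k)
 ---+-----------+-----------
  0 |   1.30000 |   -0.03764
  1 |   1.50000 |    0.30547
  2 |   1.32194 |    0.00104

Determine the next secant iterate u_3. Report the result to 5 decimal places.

1.32133

u_3 = 1.32194 − 0.00104·(1.32194 − 1.50000) / (0.00104 − 0.30547)
   = 1.32194 − (-0.0001852)/(-0.3044300) = 1.3213317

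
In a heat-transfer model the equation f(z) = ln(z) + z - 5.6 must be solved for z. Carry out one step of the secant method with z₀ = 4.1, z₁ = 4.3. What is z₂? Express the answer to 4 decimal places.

4.1719

f(4.1) = -0.089013, f(4.3) = 0.158615
z₂ = 4.300000 − 0.158615·(4.300000 − 4.100000) / (0.158615 − (-0.089013)) = 4.300000 − (0.031723)/(0.247628) = 4.171893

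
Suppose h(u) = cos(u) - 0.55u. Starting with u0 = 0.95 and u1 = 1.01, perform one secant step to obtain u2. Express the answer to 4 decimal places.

h(0.95) = 0.059183, h(1.01) = -0.023639
u2 = 1.010000 − (-0.023639)·(1.010000 − 0.950000) / (-0.023639 − 0.059183) = 1.010000 − (-0.001418)/(-0.082822) = 0.992875

0.9929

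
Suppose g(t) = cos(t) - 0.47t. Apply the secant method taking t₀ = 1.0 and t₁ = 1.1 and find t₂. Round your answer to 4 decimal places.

1.0526

g(1.0) = 0.070302, g(1.1) = -0.063404
t₂ = 1.100000 − (-0.063404)·(1.100000 − 1.000000) / (-0.063404 − 0.070302) = 1.100000 − (-0.006340)/(-0.133706) = 1.052580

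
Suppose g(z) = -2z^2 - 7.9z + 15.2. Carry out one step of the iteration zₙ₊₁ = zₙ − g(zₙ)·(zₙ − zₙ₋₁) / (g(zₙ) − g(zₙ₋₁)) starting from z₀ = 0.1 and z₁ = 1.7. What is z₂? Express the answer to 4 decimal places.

g(0.1) = 14.390000, g(1.7) = -4.010000
z₂ = 1.700000 − (-4.010000)·(1.700000 − 0.100000) / (-4.010000 − 14.390000) = 1.700000 − (-6.416000)/(-18.400000) = 1.351304

1.3513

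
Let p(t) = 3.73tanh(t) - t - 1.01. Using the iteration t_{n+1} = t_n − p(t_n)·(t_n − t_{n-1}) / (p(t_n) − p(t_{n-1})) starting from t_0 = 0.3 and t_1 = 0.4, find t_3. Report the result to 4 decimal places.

0.3967

p(0.3) = -0.223404, p(0.4) = 0.007210
t_2 = 0.400000 − 0.007210·(0.400000 − 0.300000) / (0.007210 − (-0.223404)) = 0.400000 − (0.000721)/(0.230614) = 0.396874
p(0.396874) = 0.000346
t_3 = 0.396874 − 0.000346·(0.396874 − 0.400000) / (0.000346 − 0.007210) = 0.396874 − (-0.000001)/(-0.006863) = 0.396716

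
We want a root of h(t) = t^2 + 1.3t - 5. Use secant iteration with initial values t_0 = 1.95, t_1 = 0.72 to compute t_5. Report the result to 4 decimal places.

1.6786

h(1.95) = 1.337500, h(0.72) = -3.545600
t_2 = 0.720000 − (-3.545600)·(0.720000 − 1.950000) / (-3.545600 − 1.337500) = 0.720000 − (4.361088)/(-4.883100) = 1.613098
h(1.613098) = -0.300886
t_3 = 1.613098 − (-0.300886)·(1.613098 − 0.720000) / (-0.300886 − (-3.545600)) = 1.613098 − (-0.268721)/(3.244714) = 1.695916
h(1.695916) = 0.080824
t_4 = 1.695916 − 0.080824·(1.695916 − 1.613098) / (0.080824 − (-0.300886)) = 1.695916 − (0.006694)/(0.381710) = 1.678380
h(1.678380) = -0.001145
t_5 = 1.678380 − (-0.001145)·(1.678380 − 1.695916) / (-0.001145 − 0.080824) = 1.678380 − (0.000020)/(-0.081968) = 1.678625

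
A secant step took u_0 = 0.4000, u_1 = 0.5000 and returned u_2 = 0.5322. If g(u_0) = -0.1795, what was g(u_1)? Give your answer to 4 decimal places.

-0.0437

The secant line through (0.4000, -0.1795) and (0.5000, g(u_1)) crosses zero at u_2 = 0.5322.
So (0.4000, -0.1795), (0.5000, g(u_1)), (0.5322, 0) are collinear:
g(u_1) = -0.1795 · (0.5000 − 0.5322) / (0.4000 − 0.5322) = -0.1795 · (-0.032200)/(-0.132200) = -0.043721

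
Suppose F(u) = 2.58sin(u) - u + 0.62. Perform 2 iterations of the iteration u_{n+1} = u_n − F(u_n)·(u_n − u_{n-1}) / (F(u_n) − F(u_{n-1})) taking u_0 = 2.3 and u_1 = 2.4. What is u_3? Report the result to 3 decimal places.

F(2.3) = 0.24392, F(2.4) = -0.03730
u_2 = 2.40000 − (-0.03730)·(2.40000 − 2.30000) / (-0.03730 − 0.24392) = 2.40000 − (-0.00373)/(-0.28122) = 2.38673
F(2.38673) = 0.00104
u_3 = 2.38673 − 0.00104·(2.38673 − 2.40000) / (0.00104 − (-0.03730)) = 2.38673 − (-0.00001)/(0.03835) = 2.38710

2.387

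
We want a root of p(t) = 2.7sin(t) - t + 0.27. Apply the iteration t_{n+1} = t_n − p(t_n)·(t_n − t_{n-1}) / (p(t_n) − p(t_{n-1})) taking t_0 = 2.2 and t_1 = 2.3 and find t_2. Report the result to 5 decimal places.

p(2.2) = 0.2529403, p(2.3) = -0.0165959
t_2 = 2.3000000 − (-0.0165959)·(2.3000000 − 2.2000000) / (-0.0165959 − 0.2529403) = 2.3000000 − (-0.0016596)/(-0.2695362) = 2.2938428

2.29384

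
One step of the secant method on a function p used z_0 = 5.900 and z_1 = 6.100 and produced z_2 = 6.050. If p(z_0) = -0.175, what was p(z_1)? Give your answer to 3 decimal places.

The secant line through (5.900, -0.175) and (6.100, p(z_1)) crosses zero at z_2 = 6.050.
So (5.900, -0.175), (6.100, p(z_1)), (6.050, 0) are collinear:
p(z_1) = -0.175 · (6.100 − 6.050) / (5.900 − 6.050) = -0.175 · (0.05000)/(-0.15000) = 0.05833

0.058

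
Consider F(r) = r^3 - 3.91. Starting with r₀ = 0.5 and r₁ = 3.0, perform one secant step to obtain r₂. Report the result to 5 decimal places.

F(0.5) = -3.7850000, F(3.0) = 23.0900000
r₂ = 3.0000000 − 23.0900000·(3.0000000 − 0.5000000) / (23.0900000 − (-3.7850000)) = 3.0000000 − (57.7250000)/(26.8750000) = 0.8520930

0.85209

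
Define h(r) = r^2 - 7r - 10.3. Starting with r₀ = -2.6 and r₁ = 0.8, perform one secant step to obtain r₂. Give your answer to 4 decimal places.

h(-2.6) = 14.660000, h(0.8) = -15.260000
r₂ = 0.800000 − (-15.260000)·(0.800000 − (-2.600000)) / (-15.260000 − 14.660000) = 0.800000 − (-51.884000)/(-29.920000) = -0.934091

-0.9341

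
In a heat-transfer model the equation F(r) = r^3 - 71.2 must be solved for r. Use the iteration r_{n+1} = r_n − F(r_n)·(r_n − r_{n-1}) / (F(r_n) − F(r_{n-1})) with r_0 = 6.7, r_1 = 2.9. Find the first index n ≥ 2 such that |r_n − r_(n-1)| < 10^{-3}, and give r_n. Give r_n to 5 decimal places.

F(6.7) = 229.5630000, F(2.9) = -46.8110000
r_2 = 2.9000000 − (-46.8110000)·(-3.8000000)/(-276.3740000) = 3.5436271;  |Δ| = 0.6436271
F(3.5436271) = -26.7016356
r_3 = 3.5436271 − (-26.7016356)·(0.6436271)/(20.1093644) = 4.3982487;  |Δ| = 0.8546216
F(4.3982487) = 13.8823243
r_4 = 4.3982487 − 13.8823243·(0.8546216)/(40.5839600) = 4.1059131;  |Δ| = 0.2923355
F(4.1059131) = -1.9803697
r_5 = 4.1059131 − (-1.9803697)·(-0.2923355)/(-15.8626940) = 4.1424096;  |Δ| = 0.0364965
F(4.1424096) = -0.1180839
r_6 = 4.1424096 − (-0.1180839)·(0.0364965)/(1.8622858) = 4.1447238;  |Δ| = 0.0023142
F(4.1447238) = 0.0011131
r_7 = 4.1447238 − 0.0011131·(0.0023142)/(0.1191970) = 4.1447022;  |Δ| = 0.0000216
|r_7 − r_6| = 0.0000216 < 10^{-3}

n = 7, r_n = 4.14470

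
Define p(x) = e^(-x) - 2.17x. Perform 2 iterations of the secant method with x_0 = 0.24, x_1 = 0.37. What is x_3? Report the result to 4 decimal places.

0.3310

p(0.24) = 0.265828, p(0.37) = -0.112166
x_2 = 0.370000 − (-0.112166)·(0.370000 − 0.240000) / (-0.112166 − 0.265828) = 0.370000 − (-0.014582)/(-0.377994) = 0.331424
p(0.331424) = -0.001289
x_3 = 0.331424 − (-0.001289)·(0.331424 − 0.370000) / (-0.001289 − (-0.112166)) = 0.331424 − (0.000050)/(0.110877) = 0.330975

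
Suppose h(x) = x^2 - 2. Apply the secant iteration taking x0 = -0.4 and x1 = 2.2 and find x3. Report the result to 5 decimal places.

h(-0.4) = -1.8400000, h(2.2) = 2.8400000
x2 = 2.2000000 − 2.8400000·(2.2000000 − (-0.4000000)) / (2.8400000 − (-1.8400000)) = 2.2000000 − (7.3840000)/(4.6800000) = 0.6222222
h(0.6222222) = -1.6128395
x3 = 0.6222222 − (-1.6128395)·(0.6222222 − 2.2000000) / (-1.6128395 − 2.8400000) = 0.6222222 − (2.5447023)/(-4.4528395) = 1.1937008

1.19370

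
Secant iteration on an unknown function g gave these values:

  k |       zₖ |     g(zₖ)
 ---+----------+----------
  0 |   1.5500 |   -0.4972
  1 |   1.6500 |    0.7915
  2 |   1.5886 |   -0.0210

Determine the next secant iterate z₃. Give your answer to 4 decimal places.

z₃ = 1.5886 − (-0.0210)·(1.5886 − 1.6500) / (-0.0210 − 0.7915)
   = 1.5886 − (0.001289)/(-0.812500) = 1.590187

1.5902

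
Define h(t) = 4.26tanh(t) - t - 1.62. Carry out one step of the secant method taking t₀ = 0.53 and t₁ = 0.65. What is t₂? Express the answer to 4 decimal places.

0.5699

h(0.53) = -0.082277, h(0.65) = 0.165314
t₂ = 0.650000 − 0.165314·(0.650000 − 0.530000) / (0.165314 − (-0.082277)) = 0.650000 − (0.019838)/(0.247591) = 0.569877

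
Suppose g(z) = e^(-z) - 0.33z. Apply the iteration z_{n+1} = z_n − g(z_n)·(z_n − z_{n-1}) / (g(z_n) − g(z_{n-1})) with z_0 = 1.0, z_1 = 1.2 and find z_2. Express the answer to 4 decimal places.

1.0571

g(1.0) = 0.037879, g(1.2) = -0.094806
z_2 = 1.200000 − (-0.094806)·(1.200000 − 1.000000) / (-0.094806 − 0.037879) = 1.200000 − (-0.018961)/(-0.132685) = 1.057097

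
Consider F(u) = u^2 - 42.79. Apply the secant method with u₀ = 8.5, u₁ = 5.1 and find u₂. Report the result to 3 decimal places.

6.334

F(8.5) = 29.46000, F(5.1) = -16.78000
u₂ = 5.10000 − (-16.78000)·(5.10000 − 8.50000) / (-16.78000 − 29.46000) = 5.10000 − (57.05200)/(-46.24000) = 6.33382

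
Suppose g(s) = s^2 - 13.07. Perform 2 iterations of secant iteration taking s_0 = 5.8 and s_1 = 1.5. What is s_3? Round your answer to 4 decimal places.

3.9140

g(5.8) = 20.570000, g(1.5) = -10.820000
s_2 = 1.500000 − (-10.820000)·(1.500000 − 5.800000) / (-10.820000 − 20.570000) = 1.500000 − (46.526000)/(-31.390000) = 2.982192
g(2.982192) = -4.176532
s_3 = 2.982192 − (-4.176532)·(2.982192 − 1.500000) / (-4.176532 − (-10.820000)) = 2.982192 − (-6.190422)/(6.643468) = 3.913998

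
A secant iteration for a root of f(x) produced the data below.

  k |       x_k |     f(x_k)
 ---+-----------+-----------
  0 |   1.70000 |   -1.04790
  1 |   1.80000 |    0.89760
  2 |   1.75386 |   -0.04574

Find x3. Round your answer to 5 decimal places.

1.75610

x3 = 1.75386 − (-0.04574)·(1.75386 − 1.80000) / (-0.04574 − 0.89760)
   = 1.75386 − (0.0021104)/(-0.9433400) = 1.7560972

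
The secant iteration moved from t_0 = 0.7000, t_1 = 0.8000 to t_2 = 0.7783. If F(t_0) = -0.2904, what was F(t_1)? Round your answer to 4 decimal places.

The secant line through (0.7000, -0.2904) and (0.8000, F(t_1)) crosses zero at t_2 = 0.7783.
So (0.7000, -0.2904), (0.8000, F(t_1)), (0.7783, 0) are collinear:
F(t_1) = -0.2904 · (0.8000 − 0.7783) / (0.7000 − 0.7783) = -0.2904 · (0.021700)/(-0.078300) = 0.080481

0.0805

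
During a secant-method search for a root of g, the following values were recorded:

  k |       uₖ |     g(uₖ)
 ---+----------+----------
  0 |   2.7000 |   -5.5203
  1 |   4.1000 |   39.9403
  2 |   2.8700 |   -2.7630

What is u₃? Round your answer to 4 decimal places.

u₃ = 2.8700 − (-2.7630)·(2.8700 − 4.1000) / (-2.7630 − 39.9403)
   = 2.8700 − (3.398490)/(-42.703300) = 2.949584

2.9496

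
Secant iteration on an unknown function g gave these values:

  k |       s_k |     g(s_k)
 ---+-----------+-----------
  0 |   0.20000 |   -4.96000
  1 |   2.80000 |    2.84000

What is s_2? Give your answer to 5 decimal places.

s_2 = 2.80000 − 2.84000·(2.80000 − 0.20000) / (2.84000 − (-4.96000))
   = 2.80000 − (7.3840000)/(7.8000000) = 1.8533333

1.85333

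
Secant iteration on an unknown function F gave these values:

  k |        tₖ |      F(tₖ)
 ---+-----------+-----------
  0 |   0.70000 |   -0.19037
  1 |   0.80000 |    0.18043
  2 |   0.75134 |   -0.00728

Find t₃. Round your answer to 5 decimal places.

0.75323

t₃ = 0.75134 − (-0.00728)·(0.75134 − 0.80000) / (-0.00728 − 0.18043)
   = 0.75134 − (0.0003542)/(-0.1877100) = 0.7532272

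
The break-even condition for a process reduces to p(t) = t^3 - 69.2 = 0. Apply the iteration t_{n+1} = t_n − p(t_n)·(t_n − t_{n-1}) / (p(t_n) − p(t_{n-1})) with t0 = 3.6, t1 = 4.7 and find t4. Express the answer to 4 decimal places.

4.1057

p(3.6) = -22.544000, p(4.7) = 34.623000
t2 = 4.700000 − 34.623000·(4.700000 − 3.600000) / (34.623000 − (-22.544000)) = 4.700000 − (38.085300)/(57.167000) = 4.033789
p(4.033789) = -3.564403
t3 = 4.033789 − (-3.564403)·(4.033789 − 4.700000) / (-3.564403 − 34.623000) = 4.033789 − (2.374645)/(-38.187403) = 4.095973
p(4.095973) = -0.481896
t4 = 4.095973 − (-0.481896)·(4.095973 − 4.033789) / (-0.481896 − (-3.564403)) = 4.095973 − (-0.029966)/(3.082506) = 4.105694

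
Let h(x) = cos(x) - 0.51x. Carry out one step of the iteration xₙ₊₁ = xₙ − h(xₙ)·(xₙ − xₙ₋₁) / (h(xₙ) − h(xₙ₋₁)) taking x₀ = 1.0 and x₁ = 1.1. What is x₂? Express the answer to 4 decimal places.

1.0220

h(1.0) = 0.030302, h(1.1) = -0.107404
x₂ = 1.100000 − (-0.107404)·(1.100000 − 1.000000) / (-0.107404 − 0.030302) = 1.100000 − (-0.010740)/(-0.137706) = 1.022005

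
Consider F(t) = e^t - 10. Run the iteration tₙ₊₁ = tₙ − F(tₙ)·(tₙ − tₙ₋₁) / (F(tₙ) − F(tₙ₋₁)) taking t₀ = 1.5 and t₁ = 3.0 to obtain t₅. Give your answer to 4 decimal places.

F(1.5) = -5.518311, F(3.0) = 10.085537
t₂ = 3.000000 − 10.085537·(3.000000 − 1.500000) / (10.085537 − (-5.518311)) = 3.000000 − (15.128305)/(15.603848) = 2.030476
F(2.030476) = -2.382289
t₃ = 2.030476 − (-2.382289)·(2.030476 − 3.000000) / (-2.382289 − 10.085537) = 2.030476 − (2.309686)/(-12.467826) = 2.215728
F(2.215728) = -0.831922
t₄ = 2.215728 − (-0.831922)·(2.215728 − 2.030476) / (-0.831922 − (-2.382289)) = 2.215728 − (-0.154115)/(1.550367) = 2.315133
F(2.315133) = 0.126271
t₅ = 2.315133 − 0.126271·(2.315133 − 2.215728) / (0.126271 − (-0.831922)) = 2.315133 − (0.012552)/(0.958193) = 2.302033

2.3020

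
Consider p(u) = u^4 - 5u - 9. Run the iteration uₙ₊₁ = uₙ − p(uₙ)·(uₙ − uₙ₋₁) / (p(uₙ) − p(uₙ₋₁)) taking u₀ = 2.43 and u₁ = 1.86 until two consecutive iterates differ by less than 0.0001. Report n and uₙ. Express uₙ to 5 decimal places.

p(2.43) = 13.7178440, p(1.86) = -6.3311678
u₂ = 1.8600000 − (-6.3311678)·(-0.5700000)/(-20.0490119) = 2.0399972;  |Δ| = 0.1799972
p(2.0399972) = -1.8811670
u₃ = 2.0399972 − (-1.8811670)·(0.1799972)/(4.4500008) = 2.1160881;  |Δ| = 0.0760909
p(2.1160881) = 0.4705116
u₄ = 2.1160881 − 0.4705116·(0.0760909)/(2.3516786) = 2.1008642;  |Δ| = 0.0152239
p(2.1008642) = -0.0241863
u₅ = 2.1008642 − (-0.0241863)·(-0.0152239)/(-0.4946978) = 2.1016086;  |Δ| = 0.0007443
p(2.1016086) = -0.0002869
u₆ = 2.1016086 − (-0.0002869)·(0.0007443)/(0.0238994) = 2.1016175;  |Δ| = 0.0000089
|u₆ − u₅| = 0.0000089 < 0.0001

n = 6, uₙ = 2.10162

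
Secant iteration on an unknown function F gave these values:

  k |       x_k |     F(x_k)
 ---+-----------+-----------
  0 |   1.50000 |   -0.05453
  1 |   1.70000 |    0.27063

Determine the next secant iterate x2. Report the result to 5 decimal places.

x2 = 1.70000 − 0.27063·(1.70000 − 1.50000) / (0.27063 − (-0.05453))
   = 1.70000 − (0.0541260)/(0.3251600) = 1.5335404

1.53354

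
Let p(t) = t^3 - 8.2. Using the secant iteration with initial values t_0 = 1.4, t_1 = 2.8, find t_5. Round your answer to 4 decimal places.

p(1.4) = -5.456000, p(2.8) = 13.752000
t_2 = 2.800000 − 13.752000·(2.800000 − 1.400000) / (13.752000 − (-5.456000)) = 2.800000 − (19.252800)/(19.208000) = 1.797668
p(1.797668) = -2.390641
t_3 = 1.797668 − (-2.390641)·(1.797668 − 2.800000) / (-2.390641 − 13.752000) = 1.797668 − (2.396217)/(-16.142641) = 1.946108
p(1.946108) = -0.829436
t_4 = 1.946108 − (-0.829436)·(1.946108 − 1.797668) / (-0.829436 − (-2.390641)) = 1.946108 − (-0.123122)/(1.561205) = 2.024971
p(2.024971) = 0.103410
t_5 = 2.024971 − 0.103410·(2.024971 − 1.946108) / (0.103410 − (-0.829436)) = 2.024971 − (0.008155)/(0.932846) = 2.016229

2.0162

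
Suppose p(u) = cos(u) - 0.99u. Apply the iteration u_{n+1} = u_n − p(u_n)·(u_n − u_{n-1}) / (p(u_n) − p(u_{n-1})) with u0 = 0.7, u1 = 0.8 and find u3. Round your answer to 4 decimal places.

p(0.7) = 0.071842, p(0.8) = -0.095293
u2 = 0.800000 − (-0.095293)·(0.800000 − 0.700000) / (-0.095293 − 0.071842) = 0.800000 − (-0.009529)/(-0.167135) = 0.742984
p(0.742984) = 0.000898
u3 = 0.742984 − 0.000898·(0.742984 − 0.800000) / (0.000898 − (-0.095293)) = 0.742984 − (-0.000051)/(0.096192) = 0.743517

0.7435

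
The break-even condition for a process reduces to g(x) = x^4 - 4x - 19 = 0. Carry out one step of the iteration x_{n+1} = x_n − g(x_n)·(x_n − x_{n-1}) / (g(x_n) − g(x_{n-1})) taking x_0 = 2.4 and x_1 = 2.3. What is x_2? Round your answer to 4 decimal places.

g(2.4) = 4.577600, g(2.3) = -0.215900
x_2 = 2.300000 − (-0.215900)·(2.300000 − 2.400000) / (-0.215900 − 4.577600) = 2.300000 − (0.021590)/(-4.793500) = 2.304504

2.3045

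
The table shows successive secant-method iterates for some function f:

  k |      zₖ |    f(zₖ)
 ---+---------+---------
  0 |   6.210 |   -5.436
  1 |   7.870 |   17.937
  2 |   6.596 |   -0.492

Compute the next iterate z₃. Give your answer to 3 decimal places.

6.630

z₃ = 6.596 − (-0.492)·(6.596 − 7.870) / (-0.492 − 17.937)
   = 6.596 − (0.62681)/(-18.42900) = 6.63001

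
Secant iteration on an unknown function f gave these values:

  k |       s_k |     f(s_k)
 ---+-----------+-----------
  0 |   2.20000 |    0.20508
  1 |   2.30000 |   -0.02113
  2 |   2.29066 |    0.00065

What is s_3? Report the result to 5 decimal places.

s_3 = 2.29066 − 0.00065·(2.29066 − 2.30000) / (0.00065 − (-0.02113))
   = 2.29066 − (-0.0000061)/(0.0217800) = 2.2909387

2.29094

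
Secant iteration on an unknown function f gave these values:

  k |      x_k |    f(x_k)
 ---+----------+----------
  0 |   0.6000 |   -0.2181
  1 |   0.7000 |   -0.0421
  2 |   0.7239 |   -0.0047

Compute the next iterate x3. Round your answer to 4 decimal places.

0.7269

x3 = 0.7239 − (-0.0047)·(0.7239 − 0.7000) / (-0.0047 − (-0.0421))
   = 0.7239 − (-0.000112)/(0.037400) = 0.726903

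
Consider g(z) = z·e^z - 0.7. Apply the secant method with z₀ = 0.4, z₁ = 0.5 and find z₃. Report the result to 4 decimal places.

0.4474

g(0.4) = -0.103270, g(0.5) = 0.124361
z₂ = 0.500000 − 0.124361·(0.500000 − 0.400000) / (0.124361 − (-0.103270)) = 0.500000 − (0.012436)/(0.227631) = 0.445367
g(0.445367) = -0.004753
z₃ = 0.445367 − (-0.004753)·(0.445367 − 0.500000) / (-0.004753 − 0.124361) = 0.445367 − (0.000260)/(-0.129114) = 0.447379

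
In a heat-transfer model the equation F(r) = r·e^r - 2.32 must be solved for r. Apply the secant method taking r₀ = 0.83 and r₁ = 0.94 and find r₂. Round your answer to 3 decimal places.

0.921

F(0.83) = -0.41655, F(0.94) = 0.08638
r₂ = 0.94000 − 0.08638·(0.94000 − 0.83000) / (0.08638 − (-0.41655)) = 0.94000 − (0.00950)/(0.50293) = 0.92111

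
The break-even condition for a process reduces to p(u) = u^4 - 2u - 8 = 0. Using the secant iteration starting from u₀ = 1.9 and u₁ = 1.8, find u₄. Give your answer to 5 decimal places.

1.84942

p(1.9) = 1.2321000, p(1.8) = -1.1024000
u₂ = 1.8000000 − (-1.1024000)·(1.8000000 − 1.9000000) / (-1.1024000 − 1.2321000) = 1.8000000 − (0.1102400)/(-2.3345000) = 1.8472221
p(1.8472221) = -0.0511341
u₃ = 1.8472221 − (-0.0511341)·(1.8472221 − 1.8000000) / (-0.0511341 − (-1.1024000)) = 1.8472221 − (-0.0024147)/(1.0512659) = 1.8495190
p(1.8495190) = 0.0022911
u₄ = 1.8495190 − 0.0022911·(1.8495190 − 1.8472221) / (0.0022911 − (-0.0511341)) = 1.8495190 − (0.0000053)/(0.0534252) = 1.8494205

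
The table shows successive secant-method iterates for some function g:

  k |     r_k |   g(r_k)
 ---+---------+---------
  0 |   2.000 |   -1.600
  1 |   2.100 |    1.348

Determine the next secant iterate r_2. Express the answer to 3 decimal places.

2.054

r_2 = 2.100 − 1.348·(2.100 − 2.000) / (1.348 − (-1.600))
   = 2.100 − (0.13480)/(2.94800) = 2.05427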